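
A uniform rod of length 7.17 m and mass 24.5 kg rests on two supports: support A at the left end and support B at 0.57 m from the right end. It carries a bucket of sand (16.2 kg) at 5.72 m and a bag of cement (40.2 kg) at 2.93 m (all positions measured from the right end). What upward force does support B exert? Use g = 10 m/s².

Taking torques about support A:
Beam weight: 24.5 × 10 = 245 N down at 3.585 m → arm 3.585 m, τ = 245 × 3.585 = 878.3 N·m clockwise.
Bucket of sand: 16.2 × 10 = 162 N down at 5.72 m → arm 1.45 m, τ = 162 × 1.45 = 234.9 N·m clockwise.
Bag of cement: 40.2 × 10 = 402 N down at 2.93 m → arm 4.24 m, τ = 402 × 4.24 = 1704 N·m clockwise.
Net load moment about support A = 2817 N·m clockwise.
Reaction R at support B is upward at 0.57 m, arm 6.6 m → moment R × 6.6 counterclockwise.
Setting net torque to zero: R × 6.6 = 2817 → R = 427 N.

R_B ≈ 427 N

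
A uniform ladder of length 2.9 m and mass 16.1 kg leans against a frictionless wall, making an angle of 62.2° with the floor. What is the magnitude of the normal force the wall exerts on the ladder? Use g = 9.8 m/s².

N_wall ≈ 41.6 N

Sum moments about the foot of the ladder (the floor normal and friction both act there and drop out).
Ladder weight 16.1×9.8 = 157.8 N acts at 1.45 m along the ladder; its horizontal arm is 1.45·cos62.2° = 0.6763 m → τ = 106.7 N·m clockwise.
Wall normal N acts horizontally at the top; its moment arm is the height L sinθ = 2.9·sin62.2° = 2.565 m, counterclockwise.
Στ = 0 ⇒ N × 2.565 = 106.7 ⇒ N = 41.6 N.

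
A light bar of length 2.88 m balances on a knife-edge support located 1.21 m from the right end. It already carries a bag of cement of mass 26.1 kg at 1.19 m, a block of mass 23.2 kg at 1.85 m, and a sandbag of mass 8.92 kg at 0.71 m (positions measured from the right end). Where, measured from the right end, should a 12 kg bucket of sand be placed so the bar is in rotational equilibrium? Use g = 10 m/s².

x ≈ 0.388 m from the right end

Sum moments about the knife-edge support (at 1.21 m from the right end) (the support reaction has zero arm there).
Bag of cement: 26.1 × 10 = 261 N down at 1.19 m → arm 0.02 m, τ = 261 × 0.02 = 5.22 N·m clockwise.
Block: 23.2 × 10 = 232 N down at 1.85 m → arm 0.64 m, τ = 232 × 0.64 = 148.5 N·m counterclockwise.
Sandbag: 8.92 × 10 = 89.2 N down at 0.71 m → arm 0.5 m, τ = 89.2 × 0.5 = 44.6 N·m clockwise.
Net moment of existing loads = 98.68 N·m counterclockwise.
The bucket of sand weighs 12 × 10 = 120 N and must supply an equal clockwise moment, so its lever arm about the knife-edge support is 98.68 / 120 = 0.822 m.
That puts it at 1.21 − 0.822 = 0.388 m from the right end.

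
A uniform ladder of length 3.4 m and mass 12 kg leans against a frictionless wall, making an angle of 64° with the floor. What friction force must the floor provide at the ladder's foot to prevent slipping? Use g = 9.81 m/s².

f ≈ 28.7 N

Choose the foot of the ladder as the axis so the floor normal and friction both act there and drop out.
Ladder weight 12×9.81 = 117.7 N acts at 1.7 m along the ladder; its horizontal arm is 1.7·cos64° = 0.7452 m → τ = 87.71 N·m clockwise.
Wall normal N acts horizontally at the top; its moment arm is the height L sinθ = 3.4·sin64° = 3.056 m, counterclockwise.
Balancing moments: N × 3.056 = 87.71, giving N = 28.7 N.
ΣFx = 0: friction at the foot balances the wall's push, so f = N_wall = 28.7 N.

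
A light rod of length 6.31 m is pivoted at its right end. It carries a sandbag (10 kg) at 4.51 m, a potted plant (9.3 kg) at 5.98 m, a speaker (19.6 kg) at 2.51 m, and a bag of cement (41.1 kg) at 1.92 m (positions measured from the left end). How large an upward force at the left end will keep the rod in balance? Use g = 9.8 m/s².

F ≈ 429 N

Taking torques about the right end:
Sandbag: 10 × 9.8 = 98 N down at 4.51 m → arm 1.8 m, τ = 98 × 1.8 = 176.4 N·m counterclockwise.
Potted plant: 9.3 × 9.8 = 91.14 N down at 5.98 m → arm 0.33 m, τ = 91.14 × 0.33 = 30.08 N·m counterclockwise.
Speaker: 19.6 × 9.8 = 192.1 N down at 2.51 m → arm 3.8 m, τ = 192.1 × 3.8 = 730 N·m counterclockwise.
Bag of cement: 41.1 × 9.8 = 402.8 N down at 1.92 m → arm 4.39 m, τ = 402.8 × 4.39 = 1768 N·m counterclockwise.
Net moment of the loads = 2704 N·m counterclockwise.
The upward force F acts at the left end, arm 6.31 m, giving F × 6.31 clockwise.
Balancing moments: F × 6.31 = 2704, giving F = 2704 / 6.31 = 429 N.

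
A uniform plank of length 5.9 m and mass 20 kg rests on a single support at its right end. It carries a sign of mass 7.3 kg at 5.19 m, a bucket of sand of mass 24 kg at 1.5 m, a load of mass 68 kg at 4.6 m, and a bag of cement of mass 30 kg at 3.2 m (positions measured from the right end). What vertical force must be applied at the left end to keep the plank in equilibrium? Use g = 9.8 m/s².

Take moments about the right end.
Beam weight: 20 × 9.8 = 196 N down at 2.95 m → arm 2.95 m, τ = 196 × 2.95 = 578.2 N·m counterclockwise.
Sign: 7.3 × 9.8 = 71.54 N down at 5.19 m → arm 5.19 m, τ = 71.54 × 5.19 = 371.3 N·m counterclockwise.
Bucket of sand: 24 × 9.8 = 235.2 N down at 1.5 m → arm 1.5 m, τ = 235.2 × 1.5 = 352.8 N·m counterclockwise.
Load: 68 × 9.8 = 666.4 N down at 4.6 m → arm 4.6 m, τ = 666.4 × 4.6 = 3065 N·m counterclockwise.
Bag of cement: 30 × 9.8 = 294 N down at 3.2 m → arm 3.2 m, τ = 294 × 3.2 = 940.8 N·m counterclockwise.
Net moment of the loads = 5308 N·m counterclockwise.
The upward force F acts at the left end, arm 5.9 m, giving F × 5.9 clockwise.
Balancing moments: F × 5.9 = 5308, giving F = 5308 / 5.9 = 900 N.

F ≈ 900 N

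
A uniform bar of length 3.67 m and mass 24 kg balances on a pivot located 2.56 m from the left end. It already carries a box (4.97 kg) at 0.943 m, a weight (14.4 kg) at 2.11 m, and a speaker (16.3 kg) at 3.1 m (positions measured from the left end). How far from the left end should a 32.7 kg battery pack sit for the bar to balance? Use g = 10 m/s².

About the pivot (at 2.56 m from the left end):
Beam weight: 24 × 10 = 240 N down at 1.835 m → arm 0.725 m, τ = 240 × 0.725 = 174 N·m counterclockwise.
Box: 4.97 × 10 = 49.7 N down at 0.943 m → arm 1.617 m, τ = 49.7 × 1.617 = 80.36 N·m counterclockwise.
Weight: 14.4 × 10 = 144 N down at 2.11 m → arm 0.45 m, τ = 144 × 0.45 = 64.8 N·m counterclockwise.
Speaker: 16.3 × 10 = 163 N down at 3.1 m → arm 0.54 m, τ = 163 × 0.54 = 88.02 N·m clockwise.
Net moment of existing loads = 231.1 N·m counterclockwise.
The battery pack weighs 32.7 × 10 = 327 N and must supply an equal clockwise moment, so its lever arm about the pivot is 231.1 / 327 = 0.707 m.
That puts it at 2.56 + 0.707 = 3.27 m from the left end.

x ≈ 3.27 m from the left end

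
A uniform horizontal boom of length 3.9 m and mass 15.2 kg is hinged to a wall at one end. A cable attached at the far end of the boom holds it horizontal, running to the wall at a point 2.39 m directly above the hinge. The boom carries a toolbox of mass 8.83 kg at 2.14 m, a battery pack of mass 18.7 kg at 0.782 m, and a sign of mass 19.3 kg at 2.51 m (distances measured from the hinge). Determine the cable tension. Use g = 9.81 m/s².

T ≈ 537 N

Choose the hinge as the axis so the unknown hinge reaction has zero arm there.
Beam weight: 15.2 × 9.81 = 149.1 N down at 1.95 m → arm 1.95 m, τ = 149.1 × 1.95 = 290.7 N·m clockwise.
Toolbox: 8.83 × 9.81 = 86.62 N down at 2.14 m → arm 2.14 m, τ = 86.62 × 2.14 = 185.4 N·m clockwise.
Battery pack: 18.7 × 9.81 = 183.4 N down at 0.782 m → arm 0.782 m, τ = 183.4 × 0.782 = 143.4 N·m clockwise.
Sign: 19.3 × 9.81 = 189.3 N down at 2.51 m → arm 2.51 m, τ = 189.3 × 2.51 = 475.1 N·m clockwise.
Total clockwise load moment = 1095 N·m.
The cable tension T acts at 3.9 m; only its component perpendicular to the boom, T sinθ, produces torque. sinθ = h/√(h²+d²) = 2.39/√(2.39²+3.9²) = 0.5225.
Στ = 0 ⇒ T × 3.9 × 0.5225 = 1095 ⇒ T = 1095 / 2.038 = 537 N.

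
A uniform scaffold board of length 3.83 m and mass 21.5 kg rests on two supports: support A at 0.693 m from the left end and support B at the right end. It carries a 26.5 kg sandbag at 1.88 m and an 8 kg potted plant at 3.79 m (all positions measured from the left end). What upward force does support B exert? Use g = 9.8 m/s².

R_B ≈ 258 N

Take moments about support A.
Beam weight: 21.5 × 9.8 = 210.7 N down at 1.915 m → arm 1.222 m, τ = 210.7 × 1.222 = 257.5 N·m clockwise.
Sandbag: 26.5 × 9.8 = 259.7 N down at 1.88 m → arm 1.187 m, τ = 259.7 × 1.187 = 308.3 N·m clockwise.
Potted plant: 8 × 9.8 = 78.4 N down at 3.79 m → arm 3.097 m, τ = 78.4 × 3.097 = 242.8 N·m clockwise.
Net load moment about support A = 808.6 N·m clockwise.
Reaction R at support B is upward at 3.83 m, arm 3.137 m → moment R × 3.137 counterclockwise.
Στ = 0 ⇒ R × 3.137 = 808.6 ⇒ R = 258 N.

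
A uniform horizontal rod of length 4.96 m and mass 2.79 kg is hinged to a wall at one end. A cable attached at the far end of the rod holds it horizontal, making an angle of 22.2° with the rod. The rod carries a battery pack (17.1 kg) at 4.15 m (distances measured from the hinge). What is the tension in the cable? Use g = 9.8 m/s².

T ≈ 407 N

Take moments about the hinge.
Beam weight: 2.79 × 9.8 = 27.34 N down at 2.48 m → arm 2.48 m, τ = 27.34 × 2.48 = 67.8 N·m clockwise.
Battery pack: 17.1 × 9.8 = 167.6 N down at 4.15 m → arm 4.15 m, τ = 167.6 × 4.15 = 695.5 N·m clockwise.
Total clockwise load moment = 763.3 N·m.
The cable tension T acts at 4.96 m; only its component perpendicular to the rod, T sinθ, produces torque. sin 22.2° = 0.3778.
Στ = 0 ⇒ T × 4.96 × 0.3778 = 763.3 ⇒ T = 763.3 / 1.874 = 407 N.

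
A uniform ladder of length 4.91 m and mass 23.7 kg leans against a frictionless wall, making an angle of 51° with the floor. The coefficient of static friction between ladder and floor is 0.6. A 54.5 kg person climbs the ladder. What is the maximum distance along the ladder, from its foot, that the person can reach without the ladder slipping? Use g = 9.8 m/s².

Sum moments about the foot of the ladder (the floor normal and friction both act there and drop out).
Ladder weight 23.7×9.8 = 232.3 N acts at 2.455 m along the ladder; its horizontal arm is 2.455·cos51° = 1.545 m → τ = 358.9 N·m clockwise.
Person weight 54.5×9.8 = 534.1 N at distance d → arm d·cos51° → τ = 534.1·d·0.6293 clockwise.
Wall normal N at the top has arm L sinθ = 3.816 m counterclockwise, so Στ = 0 gives N·3.816 = 358.9 + 336.1·d.
ΣFy = 0 ⇒ N_floor = 766.4 N, so the maximum friction is μ_s·N_floor = 0.6×766.4 = 459.8 N. ΣFx = 0 ⇒ N_wall = f, so at the slipping point N = 459.8 N.
Substituting: 459.8×3.816 = 358.9 + 336.1·d ⇒ d = (1755 − 358.9) / 336.1 = 4.15 m.

d ≈ 4.15 m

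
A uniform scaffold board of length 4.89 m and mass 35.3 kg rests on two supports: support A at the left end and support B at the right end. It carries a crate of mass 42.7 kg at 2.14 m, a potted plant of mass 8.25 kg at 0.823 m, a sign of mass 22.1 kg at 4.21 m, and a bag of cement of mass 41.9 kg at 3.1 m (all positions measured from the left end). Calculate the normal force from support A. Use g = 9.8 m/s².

About support B:
Beam weight: 35.3 × 9.8 = 345.9 N down at 2.445 m → arm 2.445 m, τ = 345.9 × 2.445 = 845.7 N·m counterclockwise.
Crate: 42.7 × 9.8 = 418.5 N down at 2.14 m → arm 2.75 m, τ = 418.5 × 2.75 = 1151 N·m counterclockwise.
Potted plant: 8.25 × 9.8 = 80.85 N down at 0.823 m → arm 4.067 m, τ = 80.85 × 4.067 = 328.8 N·m counterclockwise.
Sign: 22.1 × 9.8 = 216.6 N down at 4.21 m → arm 0.68 m, τ = 216.6 × 0.68 = 147.3 N·m counterclockwise.
Bag of cement: 41.9 × 9.8 = 410.6 N down at 3.1 m → arm 1.79 m, τ = 410.6 × 1.79 = 735 N·m counterclockwise.
Net load moment about support B = 3208 N·m counterclockwise.
Reaction R at support A is upward at 0 m, arm 4.89 m → moment R × 4.89 clockwise.
Balancing moments: R × 4.89 = 3208, giving R = 656 N.

R_A ≈ 656 N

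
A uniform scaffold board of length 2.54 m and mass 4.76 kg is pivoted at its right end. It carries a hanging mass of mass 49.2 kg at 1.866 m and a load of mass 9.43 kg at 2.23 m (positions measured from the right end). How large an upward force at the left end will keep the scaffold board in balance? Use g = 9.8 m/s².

Take moments about the right end.
Beam weight: 4.76 × 9.8 = 46.65 N down at 1.27 m → arm 1.27 m, τ = 46.65 × 1.27 = 59.25 N·m counterclockwise.
Hanging mass: 49.2 × 9.8 = 482.2 N down at 1.866 m → arm 1.866 m, τ = 482.2 × 1.866 = 899.8 N·m counterclockwise.
Load: 9.43 × 9.8 = 92.41 N down at 2.23 m → arm 2.23 m, τ = 92.41 × 2.23 = 206.1 N·m counterclockwise.
Net moment of the loads = 1165 N·m counterclockwise.
The upward force F acts at the left end, arm 2.54 m, giving F × 2.54 clockwise.
Balancing moments: F × 2.54 = 1165, giving F = 1165 / 2.54 = 459 N.

F ≈ 459 N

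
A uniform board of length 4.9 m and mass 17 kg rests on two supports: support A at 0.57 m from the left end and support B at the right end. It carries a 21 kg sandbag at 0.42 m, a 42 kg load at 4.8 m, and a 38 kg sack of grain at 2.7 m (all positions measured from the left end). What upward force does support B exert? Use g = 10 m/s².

Taking torques about support A:
Beam weight: 17 × 10 = 170 N down at 2.45 m → arm 1.88 m, τ = 170 × 1.88 = 319.6 N·m clockwise.
Sandbag: 21 × 10 = 210 N down at 0.42 m → arm 0.15 m, τ = 210 × 0.15 = 31.5 N·m counterclockwise.
Load: 42 × 10 = 420 N down at 4.8 m → arm 4.23 m, τ = 420 × 4.23 = 1777 N·m clockwise.
Sack of grain: 38 × 10 = 380 N down at 2.7 m → arm 2.13 m, τ = 380 × 2.13 = 809.4 N·m clockwise.
Net load moment about support A = 2874 N·m clockwise.
Reaction R at support B is upward at 4.9 m, arm 4.33 m → moment R × 4.33 counterclockwise.
Στ = 0 ⇒ R × 4.33 = 2874 ⇒ R = 664 N.

R_B ≈ 664 N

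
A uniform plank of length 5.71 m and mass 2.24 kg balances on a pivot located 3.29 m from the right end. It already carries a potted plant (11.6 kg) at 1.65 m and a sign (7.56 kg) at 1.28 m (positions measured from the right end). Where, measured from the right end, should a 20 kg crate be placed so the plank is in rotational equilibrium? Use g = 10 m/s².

x ≈ 5.05 m from the right end

Choose the pivot (at 3.29 m from the right end) as the axis so the support reaction has zero arm there.
Beam weight: 2.24 × 10 = 22.4 N down at 2.855 m → arm 0.435 m, τ = 22.4 × 0.435 = 9.744 N·m clockwise.
Potted plant: 11.6 × 10 = 116 N down at 1.65 m → arm 1.64 m, τ = 116 × 1.64 = 190.2 N·m clockwise.
Sign: 7.56 × 10 = 75.6 N down at 1.28 m → arm 2.01 m, τ = 75.6 × 2.01 = 152 N·m clockwise.
Net moment of existing loads = 351.9 N·m clockwise.
The crate weighs 20 × 10 = 200 N and must supply an equal counterclockwise moment, so its lever arm about the pivot is 351.9 / 200 = 1.76 m.
That puts it at 3.29 + 1.76 = 5.05 m from the right end.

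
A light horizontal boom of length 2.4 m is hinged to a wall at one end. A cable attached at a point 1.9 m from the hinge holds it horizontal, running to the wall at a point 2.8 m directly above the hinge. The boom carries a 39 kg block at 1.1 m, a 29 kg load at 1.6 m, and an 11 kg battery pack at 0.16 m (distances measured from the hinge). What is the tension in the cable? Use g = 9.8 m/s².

About the hinge:
Block: 39 × 9.8 = 382.2 N down at 1.1 m → arm 1.1 m, τ = 382.2 × 1.1 = 420.4 N·m clockwise.
Load: 29 × 9.8 = 284.2 N down at 1.6 m → arm 1.6 m, τ = 284.2 × 1.6 = 454.7 N·m clockwise.
Battery pack: 11 × 9.8 = 107.8 N down at 0.16 m → arm 0.16 m, τ = 107.8 × 0.16 = 17.25 N·m clockwise.
Total clockwise load moment = 892.3 N·m.
The cable tension T acts at 1.9 m; only its component perpendicular to the boom, T sinθ, produces torque. sinθ = h/√(h²+d²) = 2.8/√(2.8²+1.9²) = 0.8275.
For rotational equilibrium, T × 1.9 × 0.8275 = 892.3, so T = 892.3 / 1.572 = 568 N.

T ≈ 568 N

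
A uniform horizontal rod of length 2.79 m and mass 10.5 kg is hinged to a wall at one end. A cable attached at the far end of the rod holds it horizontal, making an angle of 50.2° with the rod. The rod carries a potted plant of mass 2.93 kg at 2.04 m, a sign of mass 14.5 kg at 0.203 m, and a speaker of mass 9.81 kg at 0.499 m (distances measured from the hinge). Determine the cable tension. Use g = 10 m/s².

T ≈ 133 N

Choose the hinge as the axis so the unknown hinge reaction has zero arm there.
Beam weight: 10.5 × 10 = 105 N down at 1.395 m → arm 1.395 m, τ = 105 × 1.395 = 146.5 N·m clockwise.
Potted plant: 2.93 × 10 = 29.3 N down at 2.04 m → arm 2.04 m, τ = 29.3 × 2.04 = 59.77 N·m clockwise.
Sign: 14.5 × 10 = 145 N down at 0.203 m → arm 0.203 m, τ = 145 × 0.203 = 29.44 N·m clockwise.
Speaker: 9.81 × 10 = 98.1 N down at 0.499 m → arm 0.499 m, τ = 98.1 × 0.499 = 48.95 N·m clockwise.
Total clockwise load moment = 284.7 N·m.
The cable tension T acts at 2.79 m; only its component perpendicular to the rod, T sinθ, produces torque. sin 50.2° = 0.7683.
Setting net torque to zero: T × 2.79 × 0.7683 = 284.7 → T = 284.7 / 2.144 = 133 N.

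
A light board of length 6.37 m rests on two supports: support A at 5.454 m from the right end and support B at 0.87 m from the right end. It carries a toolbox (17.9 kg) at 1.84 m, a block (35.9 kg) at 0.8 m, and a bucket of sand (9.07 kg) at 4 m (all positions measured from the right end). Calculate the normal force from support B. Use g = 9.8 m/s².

R_B ≈ 524 N

Choose support A as the axis so its reaction then has zero moment arm.
Toolbox: 17.9 × 9.8 = 175.4 N down at 1.84 m → arm 3.614 m, τ = 175.4 × 3.614 = 633.9 N·m clockwise.
Block: 35.9 × 9.8 = 351.8 N down at 0.8 m → arm 4.654 m, τ = 351.8 × 4.654 = 1637 N·m clockwise.
Bucket of sand: 9.07 × 9.8 = 88.89 N down at 4 m → arm 1.454 m, τ = 88.89 × 1.454 = 129.2 N·m clockwise.
Net load moment about support A = 2400 N·m clockwise.
Reaction R at support B is upward at 0.87 m, arm 4.584 m → moment R × 4.584 counterclockwise.
Στ = 0 ⇒ R × 4.584 = 2400 ⇒ R = 524 N.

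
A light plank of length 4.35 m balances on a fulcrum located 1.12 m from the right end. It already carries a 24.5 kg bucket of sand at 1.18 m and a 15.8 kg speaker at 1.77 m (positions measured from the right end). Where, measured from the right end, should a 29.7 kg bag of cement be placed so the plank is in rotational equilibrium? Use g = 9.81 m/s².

x ≈ 0.725 m from the right end

Take moments about the fulcrum (at 1.12 m from the right end).
Bucket of sand: 24.5 × 9.81 = 240.3 N down at 1.18 m → arm 0.06 m, τ = 240.3 × 0.06 = 14.42 N·m counterclockwise.
Speaker: 15.8 × 9.81 = 155 N down at 1.77 m → arm 0.65 m, τ = 155 × 0.65 = 100.8 N·m counterclockwise.
Net moment of existing loads = 115.2 N·m counterclockwise.
The bag of cement weighs 29.7 × 9.81 = 291.4 N and must supply an equal clockwise moment, so its lever arm about the fulcrum is 115.2 / 291.4 = 0.395 m.
That puts it at 1.12 − 0.395 = 0.725 m from the right end.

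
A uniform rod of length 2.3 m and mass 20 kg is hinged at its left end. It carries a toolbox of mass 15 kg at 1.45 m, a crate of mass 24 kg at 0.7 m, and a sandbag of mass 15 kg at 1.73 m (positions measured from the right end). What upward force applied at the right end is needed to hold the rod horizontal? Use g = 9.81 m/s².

F ≈ 353 N

Sum moments about the left end (the unknown pivot reaction has zero arm there).
Beam weight: 20 × 9.81 = 196.2 N down at 1.15 m → arm 1.15 m, τ = 196.2 × 1.15 = 225.6 N·m clockwise.
Toolbox: 15 × 9.81 = 147.2 N down at 1.45 m → arm 0.85 m, τ = 147.2 × 0.85 = 125.1 N·m clockwise.
Crate: 24 × 9.81 = 235.4 N down at 0.7 m → arm 1.6 m, τ = 235.4 × 1.6 = 376.6 N·m clockwise.
Sandbag: 15 × 9.81 = 147.2 N down at 1.73 m → arm 0.57 m, τ = 147.2 × 0.57 = 83.9 N·m clockwise.
Net moment of the loads = 811.2 N·m clockwise.
The upward force F acts at the right end, arm 2.3 m, giving F × 2.3 counterclockwise.
For rotational equilibrium, F × 2.3 = 811.2, so F = 811.2 / 2.3 = 353 N.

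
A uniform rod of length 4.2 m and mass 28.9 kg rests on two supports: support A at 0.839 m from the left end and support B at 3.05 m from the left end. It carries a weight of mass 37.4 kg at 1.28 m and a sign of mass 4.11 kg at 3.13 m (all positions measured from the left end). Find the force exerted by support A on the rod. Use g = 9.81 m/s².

R_A ≈ 414 N

Taking torques about support B:
Beam weight: 28.9 × 9.81 = 283.5 N down at 2.1 m → arm 0.95 m, τ = 283.5 × 0.95 = 269.3 N·m counterclockwise.
Weight: 37.4 × 9.81 = 366.9 N down at 1.28 m → arm 1.77 m, τ = 366.9 × 1.77 = 649.4 N·m counterclockwise.
Sign: 4.11 × 9.81 = 40.32 N down at 3.13 m → arm 0.08 m, τ = 40.32 × 0.08 = 3.226 N·m clockwise.
Net load moment about support B = 915.5 N·m counterclockwise.
Reaction R at support A is upward at 0.839 m, arm 2.211 m → moment R × 2.211 clockwise.
Balancing moments: R × 2.211 = 915.5, giving R = 414 N.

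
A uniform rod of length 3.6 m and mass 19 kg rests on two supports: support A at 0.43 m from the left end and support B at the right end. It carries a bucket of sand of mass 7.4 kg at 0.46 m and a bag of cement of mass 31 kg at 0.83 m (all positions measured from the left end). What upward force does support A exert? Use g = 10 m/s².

R_A ≈ 452 N

About support B:
Beam weight: 19 × 10 = 190 N down at 1.8 m → arm 1.8 m, τ = 190 × 1.8 = 342 N·m counterclockwise.
Bucket of sand: 7.4 × 10 = 74 N down at 0.46 m → arm 3.14 m, τ = 74 × 3.14 = 232.4 N·m counterclockwise.
Bag of cement: 31 × 10 = 310 N down at 0.83 m → arm 2.77 m, τ = 310 × 2.77 = 858.7 N·m counterclockwise.
Net load moment about support B = 1433 N·m counterclockwise.
Reaction R at support A is upward at 0.43 m, arm 3.17 m → moment R × 3.17 clockwise.
Balancing moments: R × 3.17 = 1433, giving R = 452 N.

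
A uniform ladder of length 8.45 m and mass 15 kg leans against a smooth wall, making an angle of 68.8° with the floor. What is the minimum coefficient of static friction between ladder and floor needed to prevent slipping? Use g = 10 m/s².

μ_min ≈ 0.194

Sum moments about the foot of the ladder (the floor normal and friction both act there and drop out).
Ladder weight 15×10 = 150 N acts at 4.225 m along the ladder; its horizontal arm is 4.225·cos68.8° = 1.528 m → τ = 229.2 N·m clockwise.
Wall normal N acts horizontally at the top; its moment arm is the height L sinθ = 8.45·sin68.8° = 7.878 m, counterclockwise.
Στ = 0 ⇒ N × 7.878 = 229.2 ⇒ N = 29.09 N.
ΣFx = 0 ⇒ f = N_wall = 29.09 N. ΣFy = 0 ⇒ N_floor = 150 N.
μ_min = f / N_floor = 29.09 / 150 = 0.194.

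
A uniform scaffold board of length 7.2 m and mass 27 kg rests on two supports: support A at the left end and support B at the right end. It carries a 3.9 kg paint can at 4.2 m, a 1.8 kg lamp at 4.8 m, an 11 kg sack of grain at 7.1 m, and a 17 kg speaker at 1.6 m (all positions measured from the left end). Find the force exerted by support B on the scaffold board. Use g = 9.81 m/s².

Choose support A as the axis so its reaction then has zero moment arm.
Beam weight: 27 × 9.81 = 264.9 N down at 3.6 m → arm 3.6 m, τ = 264.9 × 3.6 = 953.6 N·m clockwise.
Paint can: 3.9 × 9.81 = 38.26 N down at 4.2 m → arm 4.2 m, τ = 38.26 × 4.2 = 160.7 N·m clockwise.
Lamp: 1.8 × 9.81 = 17.66 N down at 4.8 m → arm 4.8 m, τ = 17.66 × 4.8 = 84.77 N·m clockwise.
Sack of grain: 11 × 9.81 = 107.9 N down at 7.1 m → arm 7.1 m, τ = 107.9 × 7.1 = 766.1 N·m clockwise.
Speaker: 17 × 9.81 = 166.8 N down at 1.6 m → arm 1.6 m, τ = 166.8 × 1.6 = 266.9 N·m clockwise.
Net load moment about support A = 2232 N·m clockwise.
Reaction R at support B is upward at 7.2 m, arm 7.2 m → moment R × 7.2 counterclockwise.
For rotational equilibrium, R × 7.2 = 2232, so R = 310 N.

R_B ≈ 310 N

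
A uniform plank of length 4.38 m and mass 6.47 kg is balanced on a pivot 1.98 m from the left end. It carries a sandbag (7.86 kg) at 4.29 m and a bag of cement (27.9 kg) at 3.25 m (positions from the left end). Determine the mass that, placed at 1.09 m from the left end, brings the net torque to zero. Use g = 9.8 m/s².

Choose the pivot (at 1.98 m from the left end) as the axis so the support reaction has zero arm there.
Beam weight: 6.47 × 9.8 = 63.41 N down at 2.19 m → arm 0.21 m, τ = 63.41 × 0.21 = 13.32 N·m clockwise.
Sandbag: 7.86 × 9.8 = 77.03 N down at 4.29 m → arm 2.31 m, τ = 77.03 × 2.31 = 177.9 N·m clockwise.
Bag of cement: 27.9 × 9.8 = 273.4 N down at 3.25 m → arm 1.27 m, τ = 273.4 × 1.27 = 347.2 N·m clockwise.
Net moment of known loads = 538.4 N·m clockwise.
An unknown mass m at 1.09 m has arm 0.89 m; its moment is m·g·0.89 counterclockwise.
Setting net torque to zero: m × 9.8 × 0.89 = 538.4 → m = 538.4 / (9.8 × 0.89) = 61.7 kg.

m ≈ 61.7 kg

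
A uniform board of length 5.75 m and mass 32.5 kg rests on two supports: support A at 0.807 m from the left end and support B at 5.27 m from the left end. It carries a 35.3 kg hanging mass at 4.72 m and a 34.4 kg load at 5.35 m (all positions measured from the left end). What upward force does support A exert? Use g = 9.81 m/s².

R_A ≈ 208 N

Taking torques about support B:
Beam weight: 32.5 × 9.81 = 318.8 N down at 2.875 m → arm 2.395 m, τ = 318.8 × 2.395 = 763.5 N·m counterclockwise.
Hanging mass: 35.3 × 9.81 = 346.3 N down at 4.72 m → arm 0.55 m, τ = 346.3 × 0.55 = 190.5 N·m counterclockwise.
Load: 34.4 × 9.81 = 337.5 N down at 5.35 m → arm 0.08 m, τ = 337.5 × 0.08 = 27 N·m clockwise.
Net load moment about support B = 927 N·m counterclockwise.
Reaction R at support A is upward at 0.807 m, arm 4.463 m → moment R × 4.463 clockwise.
Balancing moments: R × 4.463 = 927, giving R = 208 N.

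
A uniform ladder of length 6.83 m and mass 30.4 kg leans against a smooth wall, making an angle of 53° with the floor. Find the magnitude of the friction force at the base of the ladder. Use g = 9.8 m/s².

f ≈ 112 N

Choose the foot of the ladder as the axis so the floor normal and friction both act there and drop out.
Ladder weight 30.4×9.8 = 297.9 N acts at 3.415 m along the ladder; its horizontal arm is 3.415·cos53° = 2.055 m → τ = 612.2 N·m clockwise.
Wall normal N acts horizontally at the top; its moment arm is the height L sinθ = 6.83·sin53° = 5.455 m, counterclockwise.
Balancing moments: N × 5.455 = 612.2, giving N = 112 N.
ΣFx = 0: friction at the foot balances the wall's push, so f = N_wall = 112 N.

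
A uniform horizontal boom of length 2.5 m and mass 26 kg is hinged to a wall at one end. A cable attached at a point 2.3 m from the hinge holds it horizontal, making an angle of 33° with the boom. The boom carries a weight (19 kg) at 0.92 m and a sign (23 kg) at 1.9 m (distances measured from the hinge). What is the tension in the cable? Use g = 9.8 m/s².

Sum moments about the hinge (the unknown hinge reaction has zero arm there).
Beam weight: 26 × 9.8 = 254.8 N down at 1.25 m → arm 1.25 m, τ = 254.8 × 1.25 = 318.5 N·m clockwise.
Weight: 19 × 9.8 = 186.2 N down at 0.92 m → arm 0.92 m, τ = 186.2 × 0.92 = 171.3 N·m clockwise.
Sign: 23 × 9.8 = 225.4 N down at 1.9 m → arm 1.9 m, τ = 225.4 × 1.9 = 428.3 N·m clockwise.
Total clockwise load moment = 918.1 N·m.
The cable tension T acts at 2.3 m; only its component perpendicular to the boom, T sinθ, produces torque. sin 33° = 0.5446.
Στ = 0 ⇒ T × 2.3 × 0.5446 = 918.1 ⇒ T = 918.1 / 1.253 = 733 N.

T ≈ 733 N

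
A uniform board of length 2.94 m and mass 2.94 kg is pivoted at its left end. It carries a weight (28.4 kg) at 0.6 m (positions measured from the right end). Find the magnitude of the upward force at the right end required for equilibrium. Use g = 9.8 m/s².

Sum moments about the left end (the unknown pivot reaction has zero arm there).
Beam weight: 2.94 × 9.8 = 28.81 N down at 1.47 m → arm 1.47 m, τ = 28.81 × 1.47 = 42.35 N·m clockwise.
Weight: 28.4 × 9.8 = 278.3 N down at 0.6 m → arm 2.34 m, τ = 278.3 × 2.34 = 651.2 N·m clockwise.
Net moment of the loads = 693.6 N·m clockwise.
The upward force F acts at the right end, arm 2.94 m, giving F × 2.94 counterclockwise.
For rotational equilibrium, F × 2.94 = 693.6, so F = 693.6 / 2.94 = 236 N.

F ≈ 236 N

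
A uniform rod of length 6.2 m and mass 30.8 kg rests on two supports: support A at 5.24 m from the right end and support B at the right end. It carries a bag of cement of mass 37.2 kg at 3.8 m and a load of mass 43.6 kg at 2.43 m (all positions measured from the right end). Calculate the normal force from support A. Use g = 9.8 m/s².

Choose support B as the axis so its reaction then has zero moment arm.
Beam weight: 30.8 × 9.8 = 301.8 N down at 3.1 m → arm 3.1 m, τ = 301.8 × 3.1 = 935.6 N·m counterclockwise.
Bag of cement: 37.2 × 9.8 = 364.6 N down at 3.8 m → arm 3.8 m, τ = 364.6 × 3.8 = 1385 N·m counterclockwise.
Load: 43.6 × 9.8 = 427.3 N down at 2.43 m → arm 2.43 m, τ = 427.3 × 2.43 = 1038 N·m counterclockwise.
Net load moment about support B = 3359 N·m counterclockwise.
Reaction R at support A is upward at 5.24 m, arm 5.24 m → moment R × 5.24 clockwise.
Στ = 0 ⇒ R × 5.24 = 3359 ⇒ R = 641 N.

R_A ≈ 641 N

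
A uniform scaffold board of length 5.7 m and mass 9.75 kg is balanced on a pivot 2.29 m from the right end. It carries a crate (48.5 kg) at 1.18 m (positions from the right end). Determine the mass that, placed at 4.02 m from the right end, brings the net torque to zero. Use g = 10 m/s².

Taking torques about the pivot (at 2.29 m from the right end):
Beam weight: 9.75 × 10 = 97.5 N down at 2.85 m → arm 0.56 m, τ = 97.5 × 0.56 = 54.6 N·m counterclockwise.
Crate: 48.5 × 10 = 485 N down at 1.18 m → arm 1.11 m, τ = 485 × 1.11 = 538.4 N·m clockwise.
Net moment of known loads = 483.8 N·m clockwise.
An unknown mass m at 4.02 m has arm 1.73 m; its moment is m·g·1.73 counterclockwise.
Στ = 0 ⇒ m × 10 × 1.73 = 483.8 ⇒ m = 483.8 / (10 × 1.73) = 28 kg.

m ≈ 28 kg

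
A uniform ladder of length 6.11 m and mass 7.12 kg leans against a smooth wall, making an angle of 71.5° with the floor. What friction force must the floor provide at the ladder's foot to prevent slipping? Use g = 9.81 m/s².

About the foot of the ladder:
Ladder weight 7.12×9.81 = 69.85 N acts at 3.055 m along the ladder; its horizontal arm is 3.055·cos71.5° = 0.9694 m → τ = 67.71 N·m clockwise.
Wall normal N acts horizontally at the top; its moment arm is the height L sinθ = 6.11·sin71.5° = 5.794 m, counterclockwise.
Στ = 0 ⇒ N × 5.794 = 67.71 ⇒ N = 11.7 N.
ΣFx = 0: friction at the foot balances the wall's push, so f = N_wall = 11.7 N.

f ≈ 11.7 N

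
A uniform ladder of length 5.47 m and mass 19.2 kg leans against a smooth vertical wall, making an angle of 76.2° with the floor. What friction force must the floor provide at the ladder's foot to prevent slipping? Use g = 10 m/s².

Taking torques about the foot of the ladder:
Ladder weight 19.2×10 = 192 N acts at 2.735 m along the ladder; its horizontal arm is 2.735·cos76.2° = 0.6524 m → τ = 125.3 N·m clockwise.
Wall normal N acts horizontally at the top; its moment arm is the height L sinθ = 5.47·sin76.2° = 5.312 m, counterclockwise.
For rotational equilibrium, N × 5.312 = 125.3, so N = 23.6 N.
ΣFx = 0: friction at the foot balances the wall's push, so f = N_wall = 23.6 N.

f ≈ 23.6 N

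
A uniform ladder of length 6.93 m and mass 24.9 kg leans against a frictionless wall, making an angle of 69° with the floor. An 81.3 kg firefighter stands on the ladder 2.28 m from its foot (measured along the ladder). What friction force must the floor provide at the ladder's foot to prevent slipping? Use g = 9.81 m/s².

f ≈ 148 N

Taking torques about the foot of the ladder:
Ladder weight 24.9×9.81 = 244.3 N acts at 3.465 m along the ladder; its horizontal arm is 3.465·cos69° = 1.242 m → τ = 303.4 N·m clockwise.
Firefighter: 81.3×9.81 = 797.6 N at 2.28 m → arm 0.8171 m → τ = 651.7 N·m clockwise.
Wall normal N acts horizontally at the top; its moment arm is the height L sinθ = 6.93·sin69° = 6.47 m, counterclockwise.
Setting net torque to zero: N × 6.47 = 955.1 → N = 148 N.
ΣFx = 0: friction at the foot balances the wall's push, so f = N_wall = 148 N.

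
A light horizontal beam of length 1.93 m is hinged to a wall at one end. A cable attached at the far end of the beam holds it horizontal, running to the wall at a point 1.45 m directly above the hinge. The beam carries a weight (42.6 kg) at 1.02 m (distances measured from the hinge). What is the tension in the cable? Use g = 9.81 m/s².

T ≈ 368 N

Take moments about the hinge.
Weight: 42.6 × 9.81 = 417.9 N down at 1.02 m → arm 1.02 m, τ = 417.9 × 1.02 = 426.3 N·m clockwise.
Total clockwise load moment = 426.3 N·m.
The cable tension T acts at 1.93 m; only its component perpendicular to the beam, T sinθ, produces torque. sinθ = h/√(h²+d²) = 1.45/√(1.45²+1.93²) = 0.6007.
For rotational equilibrium, T × 1.93 × 0.6007 = 426.3, so T = 426.3 / 1.159 = 368 N.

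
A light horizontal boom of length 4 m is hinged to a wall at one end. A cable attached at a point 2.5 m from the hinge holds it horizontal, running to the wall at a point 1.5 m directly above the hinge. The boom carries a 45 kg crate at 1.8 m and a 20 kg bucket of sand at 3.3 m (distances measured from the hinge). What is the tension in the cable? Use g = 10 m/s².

T ≈ 1140 N

Choose the hinge as the axis so the unknown hinge reaction has zero arm there.
Crate: 45 × 10 = 450 N down at 1.8 m → arm 1.8 m, τ = 450 × 1.8 = 810 N·m clockwise.
Bucket of sand: 20 × 10 = 200 N down at 3.3 m → arm 3.3 m, τ = 200 × 3.3 = 660 N·m clockwise.
Total clockwise load moment = 1470 N·m.
The cable tension T acts at 2.5 m; only its component perpendicular to the boom, T sinθ, produces torque. sinθ = h/√(h²+d²) = 1.5/√(1.5²+2.5²) = 0.5145.
For rotational equilibrium, T × 2.5 × 0.5145 = 1470, so T = 1470 / 1.286 = 1140 N.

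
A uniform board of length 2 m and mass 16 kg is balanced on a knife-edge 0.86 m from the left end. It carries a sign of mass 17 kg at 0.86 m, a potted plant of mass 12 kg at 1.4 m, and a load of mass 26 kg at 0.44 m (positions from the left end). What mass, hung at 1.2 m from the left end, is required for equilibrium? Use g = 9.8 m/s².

Taking torques about the knife-edge (at 0.86 m from the left end):
Beam weight: 16 × 9.8 = 156.8 N down at 1 m → arm 0.14 m, τ = 156.8 × 0.14 = 21.95 N·m clockwise.
Sign: acts at the knife-edge, moment arm 0 → no torque.
Potted plant: 12 × 9.8 = 117.6 N down at 1.4 m → arm 0.54 m, τ = 117.6 × 0.54 = 63.5 N·m clockwise.
Load: 26 × 9.8 = 254.8 N down at 0.44 m → arm 0.42 m, τ = 254.8 × 0.42 = 107 N·m counterclockwise.
Net moment of known loads = 21.55 N·m counterclockwise.
An unknown mass m at 1.2 m has arm 0.34 m; its moment is m·g·0.34 clockwise.
For rotational equilibrium, m × 9.8 × 0.34 = 21.55, so m = 21.55 / (9.8 × 0.34) = 6.47 kg.

m ≈ 6.47 kg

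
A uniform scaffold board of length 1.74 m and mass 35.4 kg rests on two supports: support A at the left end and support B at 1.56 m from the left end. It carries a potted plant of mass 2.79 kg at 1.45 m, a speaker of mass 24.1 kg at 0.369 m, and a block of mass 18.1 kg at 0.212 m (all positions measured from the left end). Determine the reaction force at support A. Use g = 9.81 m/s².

R_A ≈ 489 N

About support B:
Beam weight: 35.4 × 9.81 = 347.3 N down at 0.87 m → arm 0.69 m, τ = 347.3 × 0.69 = 239.6 N·m counterclockwise.
Potted plant: 2.79 × 9.81 = 27.37 N down at 1.45 m → arm 0.11 m, τ = 27.37 × 0.11 = 3.011 N·m counterclockwise.
Speaker: 24.1 × 9.81 = 236.4 N down at 0.369 m → arm 1.191 m, τ = 236.4 × 1.191 = 281.6 N·m counterclockwise.
Block: 18.1 × 9.81 = 177.6 N down at 0.212 m → arm 1.348 m, τ = 177.6 × 1.348 = 239.4 N·m counterclockwise.
Net load moment about support B = 763.6 N·m counterclockwise.
Reaction R at support A is upward at 0 m, arm 1.56 m → moment R × 1.56 clockwise.
For rotational equilibrium, R × 1.56 = 763.6, so R = 489 N.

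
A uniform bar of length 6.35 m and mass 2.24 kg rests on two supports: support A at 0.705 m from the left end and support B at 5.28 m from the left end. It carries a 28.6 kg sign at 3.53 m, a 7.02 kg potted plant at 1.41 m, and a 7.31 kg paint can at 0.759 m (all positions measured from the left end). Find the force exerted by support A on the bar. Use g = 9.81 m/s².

Sum moments about support B (its reaction then has zero moment arm).
Beam weight: 2.24 × 9.81 = 21.97 N down at 3.175 m → arm 2.105 m, τ = 21.97 × 2.105 = 46.25 N·m counterclockwise.
Sign: 28.6 × 9.81 = 280.6 N down at 3.53 m → arm 1.75 m, τ = 280.6 × 1.75 = 491.1 N·m counterclockwise.
Potted plant: 7.02 × 9.81 = 68.87 N down at 1.41 m → arm 3.87 m, τ = 68.87 × 3.87 = 266.5 N·m counterclockwise.
Paint can: 7.31 × 9.81 = 71.71 N down at 0.759 m → arm 4.521 m, τ = 71.71 × 4.521 = 324.2 N·m counterclockwise.
Net load moment about support B = 1128 N·m counterclockwise.
Reaction R at support A is upward at 0.705 m, arm 4.575 m → moment R × 4.575 clockwise.
Setting net torque to zero: R × 4.575 = 1128 → R = 247 N.

R_A ≈ 247 N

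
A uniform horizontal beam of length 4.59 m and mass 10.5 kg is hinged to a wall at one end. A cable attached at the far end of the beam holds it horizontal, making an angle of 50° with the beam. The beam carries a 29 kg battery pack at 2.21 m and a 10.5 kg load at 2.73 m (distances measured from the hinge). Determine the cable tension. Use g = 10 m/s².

Choose the hinge as the axis so the unknown hinge reaction has zero arm there.
Beam weight: 10.5 × 10 = 105 N down at 2.295 m → arm 2.295 m, τ = 105 × 2.295 = 241 N·m clockwise.
Battery pack: 29 × 10 = 290 N down at 2.21 m → arm 2.21 m, τ = 290 × 2.21 = 640.9 N·m clockwise.
Load: 10.5 × 10 = 105 N down at 2.73 m → arm 2.73 m, τ = 105 × 2.73 = 286.6 N·m clockwise.
Total clockwise load moment = 1168 N·m.
The cable tension T acts at 4.59 m; only its component perpendicular to the beam, T sinθ, produces torque. sin 50° = 0.766.
Στ = 0 ⇒ T × 4.59 × 0.766 = 1168 ⇒ T = 1168 / 3.516 = 332 N.

T ≈ 332 N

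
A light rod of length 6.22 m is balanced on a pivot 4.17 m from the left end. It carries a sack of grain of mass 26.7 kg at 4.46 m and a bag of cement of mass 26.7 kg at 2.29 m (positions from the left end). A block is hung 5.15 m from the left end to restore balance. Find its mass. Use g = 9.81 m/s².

m ≈ 43.3 kg

Sum moments about the pivot (at 4.17 m from the left end) (the support reaction has zero arm there).
Sack of grain: 26.7 × 9.81 = 261.9 N down at 4.46 m → arm 0.29 m, τ = 261.9 × 0.29 = 75.95 N·m clockwise.
Bag of cement: 26.7 × 9.81 = 261.9 N down at 2.29 m → arm 1.88 m, τ = 261.9 × 1.88 = 492.4 N·m counterclockwise.
Net moment of known loads = 416.4 N·m counterclockwise.
An unknown mass m at 5.15 m has arm 0.98 m; its moment is m·g·0.98 clockwise.
Στ = 0 ⇒ m × 9.81 × 0.98 = 416.4 ⇒ m = 416.4 / (9.81 × 0.98) = 43.3 kg.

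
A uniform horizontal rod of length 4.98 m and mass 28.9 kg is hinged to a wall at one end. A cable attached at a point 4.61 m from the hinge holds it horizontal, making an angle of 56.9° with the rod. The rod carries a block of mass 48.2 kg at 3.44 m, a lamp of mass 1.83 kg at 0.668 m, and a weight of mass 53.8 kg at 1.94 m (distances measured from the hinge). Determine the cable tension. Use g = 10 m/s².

Sum moments about the hinge (the unknown hinge reaction has zero arm there).
Beam weight: 28.9 × 10 = 289 N down at 2.49 m → arm 2.49 m, τ = 289 × 2.49 = 719.6 N·m clockwise.
Block: 48.2 × 10 = 482 N down at 3.44 m → arm 3.44 m, τ = 482 × 3.44 = 1658 N·m clockwise.
Lamp: 1.83 × 10 = 18.3 N down at 0.668 m → arm 0.668 m, τ = 18.3 × 0.668 = 12.22 N·m clockwise.
Weight: 53.8 × 10 = 538 N down at 1.94 m → arm 1.94 m, τ = 538 × 1.94 = 1044 N·m clockwise.
Total clockwise load moment = 3434 N·m.
The cable tension T acts at 4.61 m; only its component perpendicular to the rod, T sinθ, produces torque. sin 56.9° = 0.8377.
Setting net torque to zero: T × 4.61 × 0.8377 = 3434 → T = 3434 / 3.862 = 889 N.

T ≈ 889 N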